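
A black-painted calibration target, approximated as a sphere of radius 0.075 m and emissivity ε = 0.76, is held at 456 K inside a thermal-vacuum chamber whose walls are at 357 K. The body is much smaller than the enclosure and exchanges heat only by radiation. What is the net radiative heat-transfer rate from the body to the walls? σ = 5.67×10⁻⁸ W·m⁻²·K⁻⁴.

For a small grey body in a large enclosure: P_net = εσA(T_body⁴ − T_wall⁴).
A = 4πr² = 0.07069 m²; T_body⁴ − T_wall⁴ = 4.324×10¹⁰ − 1.624×10¹⁰ = 2.699×10¹⁰ K⁴.
|P_net| = 0.76·5.67×10⁻⁸·0.07069·2.699×10¹⁰.

P_net ≈ 82.2 W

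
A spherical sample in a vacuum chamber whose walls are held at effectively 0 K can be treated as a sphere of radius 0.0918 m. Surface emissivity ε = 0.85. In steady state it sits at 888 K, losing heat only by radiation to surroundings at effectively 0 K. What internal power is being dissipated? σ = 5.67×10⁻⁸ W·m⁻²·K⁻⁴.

P ≈ 3170 W

Steady state: P = εσA T⁴.
A = 4πr² = 0.1059 m²; T⁴ = (888)⁴ = 6.218×10¹¹ K⁴.
P = 0.85 × 5.67×10⁻⁸ × 0.1059 × 6.218×10¹¹.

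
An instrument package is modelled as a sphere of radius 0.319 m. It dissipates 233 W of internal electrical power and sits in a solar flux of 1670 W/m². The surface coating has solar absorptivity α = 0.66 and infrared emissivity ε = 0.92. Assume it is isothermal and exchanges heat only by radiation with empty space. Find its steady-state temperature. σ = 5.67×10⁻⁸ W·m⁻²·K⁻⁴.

At steady state, absorbed solar power + internal power = radiated power.
Absorbed: α·S·A_cross = 0.66·1670·0.3197 = 352.4 W (cross-section πr²).
Total input = 352.4 + 233 = 585.4 W.
Radiated: εσ·A_surf·T⁴ with A_surf = 4πr² = 1.279 m².
T⁴ = 585.4/(0.92·5.67×10⁻⁸·1.279) = 8.775×10⁹ K⁴.

T ≈ 306 K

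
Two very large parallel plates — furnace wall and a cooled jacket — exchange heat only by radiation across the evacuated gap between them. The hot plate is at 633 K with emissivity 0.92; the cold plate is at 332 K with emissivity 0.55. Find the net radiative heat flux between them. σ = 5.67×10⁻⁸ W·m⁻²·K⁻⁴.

q ≈ 4420 W/m²

For two infinite grey parallel plates, q = σ(T₁⁴ − T₂⁴)/(1/ε₁ + 1/ε₂ − 1).
T₁⁴ − T₂⁴ = 1.606×10¹¹ − 1.215×10¹⁰ = 1.484×10¹¹ K⁴.
1/ε₁ + 1/ε₂ − 1 = 1.087 + 1.818 − 1 = 1.905.
q = 5.67×10⁻⁸ × 1.484×10¹¹ / 1.905.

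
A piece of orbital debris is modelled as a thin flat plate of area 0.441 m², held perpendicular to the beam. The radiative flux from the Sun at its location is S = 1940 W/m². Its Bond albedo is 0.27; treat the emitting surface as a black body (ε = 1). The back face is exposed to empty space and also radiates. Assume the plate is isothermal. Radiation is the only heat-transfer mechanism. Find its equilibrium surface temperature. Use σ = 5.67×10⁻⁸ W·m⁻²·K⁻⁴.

At equilibrium, absorbed power = emitted power.
Absorbing cross-section = A = 0.4410 m²; emitting surface = 2A = 0.8820 m² (ratio 2).
(1−a)S·A_cross = εσ·A_surf·T⁴  ⇒  T⁴ = (1−a)S/(2σ).
T⁴ = 0.730·1940/(2·5.67×10⁻⁸) = 1.249×10¹⁰ K⁴.
T = (1.249×10¹⁰)^(1/4).

T ≈ 334 K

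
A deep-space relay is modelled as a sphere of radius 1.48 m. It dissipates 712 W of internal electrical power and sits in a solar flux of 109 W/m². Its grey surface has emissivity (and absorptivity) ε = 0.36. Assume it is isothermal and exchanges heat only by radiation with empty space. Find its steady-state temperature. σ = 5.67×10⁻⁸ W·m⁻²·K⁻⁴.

T ≈ 204 K

At steady state, absorbed solar power + internal power = radiated power.
Absorbed: α·S·A_cross = 0.36·109·6.881 = 270.0 W (cross-section πr²).
Total input = 270.0 + 712 = 982.0 W.
Radiated: εσ·A_surf·T⁴ with A_surf = 4πr² = 27.53 m².
T⁴ = 982.0/(0.36·5.67×10⁻⁸·27.53) = 1.748×10⁹ K⁴.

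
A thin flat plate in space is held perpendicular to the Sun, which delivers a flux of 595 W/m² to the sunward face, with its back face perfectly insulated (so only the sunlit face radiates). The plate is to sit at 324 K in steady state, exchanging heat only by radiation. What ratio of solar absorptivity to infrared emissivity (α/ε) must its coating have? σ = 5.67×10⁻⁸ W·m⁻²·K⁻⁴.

α/ε ≈ 1.05

Balance: αS·A = εσ·1A·T⁴ ⇒ α/ε = σT⁴/S.
α/ε = 5.67×10⁻⁸·(324)⁴/595 = 5.67×10⁻⁸·1.102×10¹⁰/595.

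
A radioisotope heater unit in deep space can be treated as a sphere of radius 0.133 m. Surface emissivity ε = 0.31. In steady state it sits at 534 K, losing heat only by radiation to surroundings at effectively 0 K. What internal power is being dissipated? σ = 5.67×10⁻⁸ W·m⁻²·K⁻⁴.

Steady state: P = εσA T⁴.
A = 4πr² = 0.2223 m²; T⁴ = (534)⁴ = 8.131×10¹⁰ K⁴.
P = 0.31 × 5.67×10⁻⁸ × 0.2223 × 8.131×10¹⁰.

P ≈ 318 W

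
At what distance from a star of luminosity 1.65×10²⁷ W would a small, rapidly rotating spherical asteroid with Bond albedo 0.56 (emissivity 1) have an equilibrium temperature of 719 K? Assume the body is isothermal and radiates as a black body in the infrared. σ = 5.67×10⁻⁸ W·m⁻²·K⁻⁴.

For an isothermal black-emitting sphere, (1−a)S·πr² = σ·4πr²·T⁴ ⇒ S = 4σT⁴/(1−a).
S = 4·5.67×10⁻⁸·(719)⁴/0.440 = 1.378×10⁵ W/m².
Flux falls as S = L/(4πd²), so d = √(L/(4πS)) = √(1.65×10²⁷/(4π·1.378×10⁵)).

d ≈ 3.09×10¹⁰ m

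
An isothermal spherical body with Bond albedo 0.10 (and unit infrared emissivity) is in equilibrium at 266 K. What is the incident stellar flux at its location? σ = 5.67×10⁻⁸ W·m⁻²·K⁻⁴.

(1−a)S·πr² = σ·4πr²·T⁴ ⇒ S = 4σT⁴/(1−a).
S = 4·5.67×10⁻⁸·5.006×10⁹/0.900.

S ≈ 1260 W/m²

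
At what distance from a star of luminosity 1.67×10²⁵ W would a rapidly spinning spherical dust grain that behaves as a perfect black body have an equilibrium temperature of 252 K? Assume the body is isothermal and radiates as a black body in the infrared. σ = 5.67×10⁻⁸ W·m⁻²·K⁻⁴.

For an isothermal black-emitting sphere, (1−a)S·πr² = σ·4πr²·T⁴ ⇒ S = 4σT⁴/(1−a).
S = 4·5.67×10⁻⁸·(252)⁴/1.00 = 914.6 W/m².
Flux falls as S = L/(4πd²), so d = √(L/(4πS)) = √(1.67×10²⁵/(4π·914.6)).

d ≈ 3.81×10¹⁰ m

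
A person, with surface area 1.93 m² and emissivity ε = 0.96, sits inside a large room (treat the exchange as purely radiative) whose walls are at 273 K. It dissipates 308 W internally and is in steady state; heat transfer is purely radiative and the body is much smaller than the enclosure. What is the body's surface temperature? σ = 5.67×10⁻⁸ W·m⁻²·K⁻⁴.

For a small grey body in a large enclosure, net radiated power = εσA(T⁴ − T_w⁴).
Steady state: P = εσA(T⁴ − T_w⁴) with A = 1.93 m².
T⁴ = P/(εσA) + T_w⁴ = 308/(0.96·5.67×10⁻⁸·1.930) + (273)⁴
    = 2.932×10⁹ + 5.555×10⁹ = 8.486×10⁹ K⁴.

T ≈ 304 K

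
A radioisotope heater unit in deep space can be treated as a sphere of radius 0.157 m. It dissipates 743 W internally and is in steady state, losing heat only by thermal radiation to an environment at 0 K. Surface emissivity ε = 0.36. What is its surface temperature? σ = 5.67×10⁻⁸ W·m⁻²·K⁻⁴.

Steady state: internal power = radiated power, P = εσA T⁴.
Radiating area A = 4πr² = 0.3097 m².
T⁴ = P/(εσA) = 743/(0.36·5.67×10⁻⁸·0.3097) = 1.175×10¹¹ K⁴.
T = (1.175×10¹¹)^(1/4).

T ≈ 585 K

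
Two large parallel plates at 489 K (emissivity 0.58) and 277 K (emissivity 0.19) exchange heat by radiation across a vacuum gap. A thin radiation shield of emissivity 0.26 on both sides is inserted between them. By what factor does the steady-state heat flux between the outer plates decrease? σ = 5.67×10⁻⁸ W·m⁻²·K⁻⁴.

Without shield: q₀ = σΔ(T⁴)/(1/ε₁+1/ε₂−1) with denominator 5.987.
With shield the two gaps are in series; the resistances add: (1/ε₁+1/ε_s−1)+(1/ε_s+1/ε₂−1) = 4.570+8.109 = 12.68.
Heat-flux ratio q₀/q = 12.68/5.987.

factor ≈ 2.12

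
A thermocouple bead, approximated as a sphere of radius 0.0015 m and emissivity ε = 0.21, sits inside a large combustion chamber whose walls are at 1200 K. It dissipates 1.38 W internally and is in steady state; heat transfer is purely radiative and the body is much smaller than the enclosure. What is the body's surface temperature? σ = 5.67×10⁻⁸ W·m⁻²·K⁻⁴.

T ≈ 1580 K

For a small grey body in a large enclosure, net radiated power = εσA(T⁴ − T_w⁴).
Steady state: P = εσA(T⁴ − T_w⁴) with A = 4πr² = 2.827×10⁻⁵ m².
T⁴ = P/(εσA) + T_w⁴ = 1.38/(0.21·5.67×10⁻⁸·2.827×10⁻⁵) + (1200)⁴
    = 4.099×10¹² + 2.074×10¹² = 6.173×10¹² K⁴.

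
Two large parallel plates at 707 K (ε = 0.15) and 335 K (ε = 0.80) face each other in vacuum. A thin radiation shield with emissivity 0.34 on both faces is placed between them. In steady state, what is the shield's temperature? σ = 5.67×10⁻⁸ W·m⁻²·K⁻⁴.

In steady state the net flux on the hot side equals that on the cold side.
σ(T₁⁴−T_s⁴)/D₁ = σ(T_s⁴−T₂⁴)/D₂, with D₁ = 1/ε₁+1/ε_s−1 = 8.608, D₂ = 1/ε_s+1/ε₂−1 = 3.191.
Solve for T_s⁴: T_s⁴ = (D₂·T₁⁴ + D₁·T₂⁴)/(D₁+D₂) = 7.676×10¹⁰ K⁴.

T_s ≈ 526 K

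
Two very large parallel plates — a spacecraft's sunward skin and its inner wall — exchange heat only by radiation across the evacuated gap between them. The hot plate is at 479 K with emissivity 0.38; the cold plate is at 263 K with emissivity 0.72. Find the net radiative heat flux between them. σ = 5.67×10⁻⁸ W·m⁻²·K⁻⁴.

q ≈ 898 W/m²

For two infinite grey parallel plates, q = σ(T₁⁴ − T₂⁴)/(1/ε₁ + 1/ε₂ − 1).
T₁⁴ − T₂⁴ = 5.264×10¹⁰ − 4.784×10⁹ = 4.786×10¹⁰ K⁴.
1/ε₁ + 1/ε₂ − 1 = 2.632 + 1.389 − 1 = 3.020.
q = 5.67×10⁻⁸ × 4.786×10¹⁰ / 3.020.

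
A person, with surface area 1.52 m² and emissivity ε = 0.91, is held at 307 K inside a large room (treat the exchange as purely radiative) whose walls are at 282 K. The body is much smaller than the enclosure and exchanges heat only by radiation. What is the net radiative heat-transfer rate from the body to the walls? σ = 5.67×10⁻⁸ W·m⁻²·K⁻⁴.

P_net ≈ 201 W

For a small grey body in a large enclosure: P_net = εσA(T_body⁴ − T_wall⁴).
A = 1.52 m²; T_body⁴ − T_wall⁴ = 8.883×10⁹ − 6.324×10⁹ = 2.559×10⁹ K⁴.
|P_net| = 0.91·5.67×10⁻⁸·1.520·2.559×10⁹.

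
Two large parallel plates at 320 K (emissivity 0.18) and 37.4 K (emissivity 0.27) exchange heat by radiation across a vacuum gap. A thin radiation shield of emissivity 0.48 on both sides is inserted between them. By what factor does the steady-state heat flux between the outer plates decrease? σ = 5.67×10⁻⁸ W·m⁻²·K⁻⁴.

Without shield: q₀ = σΔ(T⁴)/(1/ε₁+1/ε₂−1) with denominator 8.259.
With shield the two gaps are in series; the resistances add: (1/ε₁+1/ε_s−1)+(1/ε_s+1/ε₂−1) = 6.639+4.787 = 11.43.
Heat-flux ratio q₀/q = 11.43/8.259.

factor ≈ 1.38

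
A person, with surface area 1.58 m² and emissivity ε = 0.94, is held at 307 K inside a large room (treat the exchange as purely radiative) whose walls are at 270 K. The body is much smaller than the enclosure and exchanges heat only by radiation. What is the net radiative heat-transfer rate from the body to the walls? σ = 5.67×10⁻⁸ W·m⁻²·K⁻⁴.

For a small grey body in a large enclosure: P_net = εσA(T_body⁴ − T_wall⁴).
A = 1.58 m²; T_body⁴ − T_wall⁴ = 8.883×10⁹ − 5.314×10⁹ = 3.568×10⁹ K⁴.
|P_net| = 0.94·5.67×10⁻⁸·1.580·3.568×10⁹.

P_net ≈ 301 W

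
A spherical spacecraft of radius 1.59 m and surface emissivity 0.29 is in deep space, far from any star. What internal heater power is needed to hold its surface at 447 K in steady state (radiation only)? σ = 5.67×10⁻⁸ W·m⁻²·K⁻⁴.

P = εσ·4πr²·T⁴.
4πr² = 31.77 m²; T⁴ = 3.992×10¹⁰ K⁴.
P = 0.29·5.67×10⁻⁸·31.77·3.992×10¹⁰.

P ≈ 20900 W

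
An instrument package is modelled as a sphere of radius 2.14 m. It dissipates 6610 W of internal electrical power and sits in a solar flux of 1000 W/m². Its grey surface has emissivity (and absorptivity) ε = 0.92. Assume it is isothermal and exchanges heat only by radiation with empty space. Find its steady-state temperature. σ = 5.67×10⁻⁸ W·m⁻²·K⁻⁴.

T ≈ 285 K

At steady state, absorbed solar power + internal power = radiated power.
Absorbed: α·S·A_cross = 0.92·1000·14.39 = 13240 W (cross-section πr²).
Total input = 13240 + 6610 = 19850 W.
Radiated: εσ·A_surf·T⁴ with A_surf = 4πr² = 57.55 m².
T⁴ = 19850/(0.92·5.67×10⁻⁸·57.55) = 6.611×10⁹ K⁴.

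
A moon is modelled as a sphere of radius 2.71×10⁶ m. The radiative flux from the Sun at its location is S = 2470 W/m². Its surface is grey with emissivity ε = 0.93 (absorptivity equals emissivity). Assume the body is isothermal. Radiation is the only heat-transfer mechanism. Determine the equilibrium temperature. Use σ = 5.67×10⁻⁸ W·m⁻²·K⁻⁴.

At equilibrium, absorbed power = emitted power.
Absorbing cross-section = πr² = 2.307×10¹³ m²; emitting surface = 4πr² = 9.229×10¹³ m² (ratio 4).
εS·A_cross = εσ·A_surf·T⁴  ⇒  T⁴ = S/(4σ)   (ε cancels).
T⁴ = 2470/(4·5.67×10⁻⁸) = 1.089×10¹⁰ K⁴.
T = (1.089×10¹⁰)^(1/4).

T ≈ 323 K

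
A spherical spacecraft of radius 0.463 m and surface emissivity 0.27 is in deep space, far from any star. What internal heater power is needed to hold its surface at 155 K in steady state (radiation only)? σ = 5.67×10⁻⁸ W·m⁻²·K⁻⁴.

P ≈ 23.8 W

P = εσ·4πr²·T⁴.
4πr² = 2.694 m²; T⁴ = 5.772×10⁸ K⁴.
P = 0.27·5.67×10⁻⁸·2.694·5.772×10⁸.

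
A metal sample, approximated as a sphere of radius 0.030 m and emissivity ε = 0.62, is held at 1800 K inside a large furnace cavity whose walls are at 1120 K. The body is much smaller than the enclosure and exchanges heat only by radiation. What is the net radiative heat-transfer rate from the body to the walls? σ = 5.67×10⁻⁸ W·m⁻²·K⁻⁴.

P_net ≈ 3550 W

For a small grey body in a large enclosure: P_net = εσA(T_body⁴ − T_wall⁴).
A = 4πr² = 0.01131 m²; T_body⁴ − T_wall⁴ = 1.050×10¹³ − 1.574×10¹² = 8.924×10¹² K⁴.
|P_net| = 0.62·5.67×10⁻⁸·0.01131·8.924×10¹².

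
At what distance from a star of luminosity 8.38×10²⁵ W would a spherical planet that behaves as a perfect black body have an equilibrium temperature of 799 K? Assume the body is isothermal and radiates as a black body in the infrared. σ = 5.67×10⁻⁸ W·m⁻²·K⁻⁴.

For an isothermal black-emitting sphere, (1−a)S·πr² = σ·4πr²·T⁴ ⇒ S = 4σT⁴/(1−a).
S = 4·5.67×10⁻⁸·(799)⁴/1.00 = 92430 W/m².
Flux falls as S = L/(4πd²), so d = √(L/(4πS)) = √(8.38×10²⁵/(4π·92430)).

d ≈ 8.49×10⁹ m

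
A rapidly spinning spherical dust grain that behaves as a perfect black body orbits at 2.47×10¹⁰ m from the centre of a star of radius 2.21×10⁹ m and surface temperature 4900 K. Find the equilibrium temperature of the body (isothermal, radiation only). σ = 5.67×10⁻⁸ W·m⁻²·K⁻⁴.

The star's surface emits σT_*⁴; at distance d the flux is S = σT_*⁴(R_*/d)².
S = 5.67×10⁻⁸·(4900)⁴·(2.21×10⁹/2.47×10¹⁰)² = 2.617×10⁵ W/m².
For an isothermal sphere T⁴ = (1−a)S/(4σ) = 1.154×10¹² K⁴.

T ≈ 1040 K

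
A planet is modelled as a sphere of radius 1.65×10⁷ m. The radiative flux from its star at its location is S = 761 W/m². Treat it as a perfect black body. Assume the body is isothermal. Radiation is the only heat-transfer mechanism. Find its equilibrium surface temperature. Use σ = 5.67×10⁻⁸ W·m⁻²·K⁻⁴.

T ≈ 241 K

At equilibrium, absorbed power = emitted power.
Absorbing cross-section = πr² = 8.553×10¹⁴ m²; emitting surface = 4πr² = 3.421×10¹⁵ m² (ratio 4).
S·A_cross = εσ·A_surf·T⁴  ⇒  T⁴ = S/(4σ).
T⁴ = 1.00·761/(4·5.67×10⁻⁸) = 3.355×10⁹ K⁴.
T = (3.355×10⁹)^(1/4).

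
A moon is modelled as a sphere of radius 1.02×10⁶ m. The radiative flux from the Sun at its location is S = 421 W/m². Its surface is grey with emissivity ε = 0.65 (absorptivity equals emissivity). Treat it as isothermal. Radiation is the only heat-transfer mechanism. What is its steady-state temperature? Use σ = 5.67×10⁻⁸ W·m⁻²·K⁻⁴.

At equilibrium, absorbed power = emitted power.
Absorbing cross-section = πr² = 3.269×10¹² m²; emitting surface = 4πr² = 1.307×10¹³ m² (ratio 4).
εS·A_cross = εσ·A_surf·T⁴  ⇒  T⁴ = S/(4σ)   (ε cancels).
T⁴ = 421/(4·5.67×10⁻⁸) = 1.856×10⁹ K⁴.
T = (1.856×10⁹)^(1/4).

T ≈ 208 K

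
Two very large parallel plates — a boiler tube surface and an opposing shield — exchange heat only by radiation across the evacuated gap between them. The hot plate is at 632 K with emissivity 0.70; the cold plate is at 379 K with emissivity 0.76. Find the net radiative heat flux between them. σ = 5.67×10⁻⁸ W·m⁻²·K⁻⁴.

For two infinite grey parallel plates, q = σ(T₁⁴ − T₂⁴)/(1/ε₁ + 1/ε₂ − 1).
T₁⁴ − T₂⁴ = 1.595×10¹¹ − 2.063×10¹⁰ = 1.389×10¹¹ K⁴.
1/ε₁ + 1/ε₂ − 1 = 1.429 + 1.316 − 1 = 1.744.
q = 5.67×10⁻⁸ × 1.389×10¹¹ / 1.744.

q ≈ 4520 W/m²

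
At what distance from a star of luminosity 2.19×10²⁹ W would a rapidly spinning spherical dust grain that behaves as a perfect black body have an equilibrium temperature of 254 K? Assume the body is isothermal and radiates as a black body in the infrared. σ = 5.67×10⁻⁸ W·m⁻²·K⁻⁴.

d ≈ 4.30×10¹² m

For an isothermal black-emitting sphere, (1−a)S·πr² = σ·4πr²·T⁴ ⇒ S = 4σT⁴/(1−a).
S = 4·5.67×10⁻⁸·(254)⁴/1.00 = 944.0 W/m².
Flux falls as S = L/(4πd²), so d = √(L/(4πS)) = √(2.19×10²⁹/(4π·944.0)).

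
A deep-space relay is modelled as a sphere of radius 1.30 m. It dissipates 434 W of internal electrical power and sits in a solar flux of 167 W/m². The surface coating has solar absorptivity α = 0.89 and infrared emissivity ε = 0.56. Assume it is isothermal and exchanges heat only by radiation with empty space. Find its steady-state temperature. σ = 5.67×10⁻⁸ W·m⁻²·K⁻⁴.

T ≈ 206 K

At steady state, absorbed solar power + internal power = radiated power.
Absorbed: α·S·A_cross = 0.89·167·5.309 = 789.1 W (cross-section πr²).
Total input = 789.1 + 434 = 1223 W.
Radiated: εσ·A_surf·T⁴ with A_surf = 4πr² = 21.24 m².
T⁴ = 1223/(0.56·5.67×10⁻⁸·21.24) = 1.814×10⁹ K⁴.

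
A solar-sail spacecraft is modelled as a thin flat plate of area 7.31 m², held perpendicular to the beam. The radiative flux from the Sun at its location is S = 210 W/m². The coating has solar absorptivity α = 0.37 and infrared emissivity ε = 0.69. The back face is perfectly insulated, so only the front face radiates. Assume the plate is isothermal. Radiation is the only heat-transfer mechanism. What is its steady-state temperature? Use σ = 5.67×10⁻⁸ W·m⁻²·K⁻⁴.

At equilibrium, absorbed power = emitted power.
Absorbing cross-section = A = 7.310 m²; emitting surface = A = 7.310 m² (ratio 1).
αS·A_cross = εσ·A_surf·T⁴  ⇒  T⁴ = αS/(ε·1σ).
T⁴ = 0.370·210/(0.69·1·5.67×10⁻⁸) = 1.986×10⁹ K⁴.
T = (1.986×10⁹)^(1/4).

T ≈ 211 K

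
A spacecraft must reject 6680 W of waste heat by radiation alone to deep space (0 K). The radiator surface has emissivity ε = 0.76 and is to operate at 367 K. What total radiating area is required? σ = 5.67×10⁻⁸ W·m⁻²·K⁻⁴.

P = εσA T⁴ ⇒ A = P/(εσT⁴).
T⁴ = 1.814×10¹⁰ K⁴.
A = 6680/(0.76 × 5.67×10⁻⁸ × 1.814×10¹⁰).

A ≈ 8.55 m²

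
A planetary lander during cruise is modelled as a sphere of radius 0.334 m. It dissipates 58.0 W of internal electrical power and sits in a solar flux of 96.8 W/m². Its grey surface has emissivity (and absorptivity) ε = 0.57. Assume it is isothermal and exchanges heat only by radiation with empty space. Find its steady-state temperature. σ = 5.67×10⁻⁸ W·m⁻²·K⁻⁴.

T ≈ 203 K

At steady state, absorbed solar power + internal power = radiated power.
Absorbed: α·S·A_cross = 0.57·96.8·0.3505 = 19.34 W (cross-section πr²).
Total input = 19.34 + 58.0 = 77.34 W.
Radiated: εσ·A_surf·T⁴ with A_surf = 4πr² = 1.402 m².
T⁴ = 77.34/(0.57·5.67×10⁻⁸·1.402) = 1.707×10⁹ K⁴.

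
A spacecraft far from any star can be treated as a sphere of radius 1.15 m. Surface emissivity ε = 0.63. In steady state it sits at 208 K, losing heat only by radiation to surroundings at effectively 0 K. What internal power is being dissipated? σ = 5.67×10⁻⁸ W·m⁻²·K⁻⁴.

P ≈ 1110 W

Steady state: P = εσA T⁴.
A = 4πr² = 16.62 m²; T⁴ = (208)⁴ = 1.872×10⁹ K⁴.
P = 0.63 × 5.67×10⁻⁸ × 16.62 × 1.872×10⁹.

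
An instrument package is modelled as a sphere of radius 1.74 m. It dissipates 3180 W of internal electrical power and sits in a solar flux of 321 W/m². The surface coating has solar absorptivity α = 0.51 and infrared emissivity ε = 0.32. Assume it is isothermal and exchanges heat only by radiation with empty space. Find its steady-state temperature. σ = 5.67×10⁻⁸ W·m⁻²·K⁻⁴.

T ≈ 288 K

At steady state, absorbed solar power + internal power = radiated power.
Absorbed: α·S·A_cross = 0.51·321·9.511 = 1557 W (cross-section πr²).
Total input = 1557 + 3180 = 4737 W.
Radiated: εσ·A_surf·T⁴ with A_surf = 4πr² = 38.05 m².
T⁴ = 4737/(0.32·5.67×10⁻⁸·38.05) = 6.862×10⁹ K⁴.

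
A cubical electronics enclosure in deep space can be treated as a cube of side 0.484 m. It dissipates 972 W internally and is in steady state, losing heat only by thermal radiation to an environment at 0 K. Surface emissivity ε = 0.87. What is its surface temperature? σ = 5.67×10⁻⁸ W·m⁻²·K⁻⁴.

Steady state: internal power = radiated power, P = εσA T⁴.
Radiating area A = 6L² = 1.406 m².
T⁴ = P/(εσA) = 972/(0.87·5.67×10⁻⁸·1.406) = 1.402×10¹⁰ K⁴.
T = (1.402×10¹⁰)^(1/4).

T ≈ 344 K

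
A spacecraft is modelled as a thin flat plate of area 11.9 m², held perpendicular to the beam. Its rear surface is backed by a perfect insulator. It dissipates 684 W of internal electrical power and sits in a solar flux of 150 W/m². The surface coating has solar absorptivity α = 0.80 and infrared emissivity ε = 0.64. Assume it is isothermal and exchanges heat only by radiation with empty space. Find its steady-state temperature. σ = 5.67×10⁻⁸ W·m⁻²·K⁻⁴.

T ≈ 264 K

At steady state, absorbed solar power + internal power = radiated power.
Absorbed: α·S·A_cross = 0.80·150·11.90 = 1428 W (cross-section A).
Total input = 1428 + 684 = 2112 W.
Radiated: εσ·A_surf·T⁴ with A_surf = A = 11.90 m².
T⁴ = 2112/(0.64·5.67×10⁻⁸·11.90) = 4.891×10⁹ K⁴.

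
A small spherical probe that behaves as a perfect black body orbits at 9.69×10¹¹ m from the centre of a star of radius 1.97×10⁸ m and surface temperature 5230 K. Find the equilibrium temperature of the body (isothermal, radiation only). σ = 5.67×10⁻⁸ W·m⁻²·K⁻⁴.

The star's surface emits σT_*⁴; at distance d the flux is S = σT_*⁴(R_*/d)².
S = 5.67×10⁻⁸·(5230)⁴·(1.97×10⁸/9.69×10¹¹)² = 1.753 W/m².
For an isothermal sphere T⁴ = (1−a)S/(4σ) = 7.731×10⁶ K⁴.

T ≈ 52.7 K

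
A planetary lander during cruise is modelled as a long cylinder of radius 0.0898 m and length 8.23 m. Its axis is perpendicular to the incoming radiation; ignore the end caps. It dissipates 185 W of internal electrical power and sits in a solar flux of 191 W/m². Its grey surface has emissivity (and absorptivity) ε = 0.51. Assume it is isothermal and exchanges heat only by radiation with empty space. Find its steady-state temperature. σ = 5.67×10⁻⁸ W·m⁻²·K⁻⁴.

At steady state, absorbed solar power + internal power = radiated power.
Absorbed: α·S·A_cross = 0.51·191·1.478 = 144.0 W (cross-section 2rL).
Total input = 144.0 + 185 = 329.0 W.
Radiated: εσ·A_surf·T⁴ with A_surf = 2πrL = 4.644 m².
T⁴ = 329.0/(0.51·5.67×10⁻⁸·4.644) = 2.450×10⁹ K⁴.

T ≈ 222 K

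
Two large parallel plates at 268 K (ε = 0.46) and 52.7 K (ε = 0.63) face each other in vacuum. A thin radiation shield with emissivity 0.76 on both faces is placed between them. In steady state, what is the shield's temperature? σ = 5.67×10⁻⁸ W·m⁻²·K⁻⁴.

T_s ≈ 218 K

In steady state the net flux on the hot side equals that on the cold side.
σ(T₁⁴−T_s⁴)/D₁ = σ(T_s⁴−T₂⁴)/D₂, with D₁ = 1/ε₁+1/ε_s−1 = 2.490, D₂ = 1/ε_s+1/ε₂−1 = 1.903.
Solve for T_s⁴: T_s⁴ = (D₂·T₁⁴ + D₁·T₂⁴)/(D₁+D₂) = 2.239×10⁹ K⁴.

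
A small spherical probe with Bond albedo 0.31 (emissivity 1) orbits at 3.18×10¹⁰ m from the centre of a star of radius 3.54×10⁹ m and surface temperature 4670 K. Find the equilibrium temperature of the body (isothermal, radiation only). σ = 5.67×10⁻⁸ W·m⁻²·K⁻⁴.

T ≈ 1000 K

The star's surface emits σT_*⁴; at distance d the flux is S = σT_*⁴(R_*/d)².
S = 5.67×10⁻⁸·(4670)⁴·(3.54×10⁹/3.18×10¹⁰)² = 3.342×10⁵ W/m².
For an isothermal sphere T⁴ = (1−a)S/(4σ) = 1.017×10¹² K⁴.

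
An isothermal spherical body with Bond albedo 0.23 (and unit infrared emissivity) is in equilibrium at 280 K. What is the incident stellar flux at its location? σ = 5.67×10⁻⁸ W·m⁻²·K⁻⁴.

(1−a)S·πr² = σ·4πr²·T⁴ ⇒ S = 4σT⁴/(1−a).
S = 4·5.67×10⁻⁸·6.147×10⁹/0.770.

S ≈ 1810 W/m²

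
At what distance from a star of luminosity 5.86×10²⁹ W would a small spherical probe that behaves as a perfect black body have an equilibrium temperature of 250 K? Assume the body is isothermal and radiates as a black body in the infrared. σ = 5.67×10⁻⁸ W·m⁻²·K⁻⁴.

d ≈ 7.26×10¹² m

For an isothermal black-emitting sphere, (1−a)S·πr² = σ·4πr²·T⁴ ⇒ S = 4σT⁴/(1−a).
S = 4·5.67×10⁻⁸·(250)⁴/1.00 = 885.9 W/m².
Flux falls as S = L/(4πd²), so d = √(L/(4πS)) = √(5.86×10²⁹/(4π·885.9)).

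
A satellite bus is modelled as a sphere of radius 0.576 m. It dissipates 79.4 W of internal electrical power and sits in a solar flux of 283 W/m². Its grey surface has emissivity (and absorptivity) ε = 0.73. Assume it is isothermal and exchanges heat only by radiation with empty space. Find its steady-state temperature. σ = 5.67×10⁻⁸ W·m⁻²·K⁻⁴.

At steady state, absorbed solar power + internal power = radiated power.
Absorbed: α·S·A_cross = 0.73·283·1.042 = 215.3 W (cross-section πr²).
Total input = 215.3 + 79.4 = 294.7 W.
Radiated: εσ·A_surf·T⁴ with A_surf = 4πr² = 4.169 m².
T⁴ = 294.7/(0.73·5.67×10⁻⁸·4.169) = 1.708×10⁹ K⁴.

T ≈ 203 K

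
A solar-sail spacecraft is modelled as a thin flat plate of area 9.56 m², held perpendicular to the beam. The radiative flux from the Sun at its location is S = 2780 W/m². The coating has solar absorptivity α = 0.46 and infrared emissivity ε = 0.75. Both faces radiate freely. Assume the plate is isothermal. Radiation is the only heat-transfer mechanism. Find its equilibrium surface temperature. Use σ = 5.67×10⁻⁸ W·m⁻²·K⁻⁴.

At equilibrium, absorbed power = emitted power.
Absorbing cross-section = A = 9.560 m²; emitting surface = 2A = 19.12 m² (ratio 2).
αS·A_cross = εσ·A_surf·T⁴  ⇒  T⁴ = αS/(ε·2σ).
T⁴ = 0.460·2780/(0.75·2·5.67×10⁻⁸) = 1.504×10¹⁰ K⁴.
T = (1.504×10¹⁰)^(1/4).

T ≈ 350 K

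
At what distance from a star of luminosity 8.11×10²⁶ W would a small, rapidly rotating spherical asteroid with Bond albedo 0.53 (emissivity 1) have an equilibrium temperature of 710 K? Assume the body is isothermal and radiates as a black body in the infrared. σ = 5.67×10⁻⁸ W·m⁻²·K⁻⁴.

d ≈ 2.29×10¹⁰ m

For an isothermal black-emitting sphere, (1−a)S·πr² = σ·4πr²·T⁴ ⇒ S = 4σT⁴/(1−a).
S = 4·5.67×10⁻⁸·(710)⁴/0.470 = 1.226×10⁵ W/m².
Flux falls as S = L/(4πd²), so d = √(L/(4πS)) = √(8.11×10²⁶/(4π·1.226×10⁵)).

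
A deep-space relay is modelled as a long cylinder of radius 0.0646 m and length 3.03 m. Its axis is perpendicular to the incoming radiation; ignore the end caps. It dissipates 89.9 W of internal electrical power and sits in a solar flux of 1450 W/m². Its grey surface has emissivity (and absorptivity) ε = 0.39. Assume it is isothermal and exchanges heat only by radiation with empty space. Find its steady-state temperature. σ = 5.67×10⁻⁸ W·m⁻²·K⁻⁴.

T ≈ 327 K

At steady state, absorbed solar power + internal power = radiated power.
Absorbed: α·S·A_cross = 0.39·1450·0.3915 = 221.4 W (cross-section 2rL).
Total input = 221.4 + 89.9 = 311.3 W.
Radiated: εσ·A_surf·T⁴ with A_surf = 2πrL = 1.230 m².
T⁴ = 311.3/(0.39·5.67×10⁻⁸·1.230) = 1.145×10¹⁰ K⁴.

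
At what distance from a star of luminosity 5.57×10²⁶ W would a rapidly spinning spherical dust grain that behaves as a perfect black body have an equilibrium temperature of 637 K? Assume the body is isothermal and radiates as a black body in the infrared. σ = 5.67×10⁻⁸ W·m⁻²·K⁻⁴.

For an isothermal black-emitting sphere, (1−a)S·πr² = σ·4πr²·T⁴ ⇒ S = 4σT⁴/(1−a).
S = 4·5.67×10⁻⁸·(637)⁴/1.00 = 37340 W/m².
Flux falls as S = L/(4πd²), so d = √(L/(4πS)) = √(5.57×10²⁶/(4π·37340)).

d ≈ 3.45×10¹⁰ m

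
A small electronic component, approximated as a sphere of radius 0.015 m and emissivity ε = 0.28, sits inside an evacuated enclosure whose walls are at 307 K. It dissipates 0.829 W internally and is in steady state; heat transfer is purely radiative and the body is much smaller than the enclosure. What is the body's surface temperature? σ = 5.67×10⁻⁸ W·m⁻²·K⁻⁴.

T ≈ 407 K

For a small grey body in a large enclosure, net radiated power = εσA(T⁴ − T_w⁴).
Steady state: P = εσA(T⁴ − T_w⁴) with A = 4πr² = 0.002827 m².
T⁴ = P/(εσA) + T_w⁴ = 0.829/(0.28·5.67×10⁻⁸·0.002827) + (307)⁴
    = 1.847×10¹⁰ + 8.883×10⁹ = 2.735×10¹⁰ K⁴.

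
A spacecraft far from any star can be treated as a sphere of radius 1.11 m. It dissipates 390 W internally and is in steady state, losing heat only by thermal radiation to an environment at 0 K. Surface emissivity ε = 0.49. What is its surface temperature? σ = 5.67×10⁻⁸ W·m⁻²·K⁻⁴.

Steady state: internal power = radiated power, P = εσA T⁴.
Radiating area A = 4πr² = 15.48 m².
T⁴ = P/(εσA) = 390/(0.49·5.67×10⁻⁸·15.48) = 9.066×10⁸ K⁴.
T = (9.066×10⁸)^(1/4).

T ≈ 174 K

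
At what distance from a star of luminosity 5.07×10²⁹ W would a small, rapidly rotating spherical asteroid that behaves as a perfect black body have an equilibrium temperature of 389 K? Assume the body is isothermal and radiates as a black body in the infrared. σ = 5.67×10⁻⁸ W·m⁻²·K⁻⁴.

For an isothermal black-emitting sphere, (1−a)S·πr² = σ·4πr²·T⁴ ⇒ S = 4σT⁴/(1−a).
S = 4·5.67×10⁻⁸·(389)⁴/1.00 = 5193 W/m².
Flux falls as S = L/(4πd²), so d = √(L/(4πS)) = √(5.07×10²⁹/(4π·5193)).

d ≈ 2.79×10¹² m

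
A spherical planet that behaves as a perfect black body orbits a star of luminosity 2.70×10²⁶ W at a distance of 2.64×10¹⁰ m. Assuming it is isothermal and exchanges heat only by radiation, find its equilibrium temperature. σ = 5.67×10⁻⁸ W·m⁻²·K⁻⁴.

T ≈ 607 K

First find the stellar flux at distance d: S = L/(4πd²) = 2.70×10²⁶/(4π·(2.64×10¹⁰)²) = 30830 W/m².
For an isothermal sphere, absorbed (1−a)S·πr² = emitted σ·4πr²·T⁴, so T⁴ = (1−a)S/(4σ).
T⁴ = 1.00·30830/(4·5.67×10⁻⁸) = 1.359×10¹¹ K⁴.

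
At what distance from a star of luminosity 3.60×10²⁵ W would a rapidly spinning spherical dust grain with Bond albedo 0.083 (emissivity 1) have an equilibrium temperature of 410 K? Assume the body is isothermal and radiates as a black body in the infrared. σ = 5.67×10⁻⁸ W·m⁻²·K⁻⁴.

d ≈ 2.02×10¹⁰ m

For an isothermal black-emitting sphere, (1−a)S·πr² = σ·4πr²·T⁴ ⇒ S = 4σT⁴/(1−a).
S = 4·5.67×10⁻⁸·(410)⁴/0.917 = 6989 W/m².
Flux falls as S = L/(4πd²), so d = √(L/(4πS)) = √(3.60×10²⁵/(4π·6989)).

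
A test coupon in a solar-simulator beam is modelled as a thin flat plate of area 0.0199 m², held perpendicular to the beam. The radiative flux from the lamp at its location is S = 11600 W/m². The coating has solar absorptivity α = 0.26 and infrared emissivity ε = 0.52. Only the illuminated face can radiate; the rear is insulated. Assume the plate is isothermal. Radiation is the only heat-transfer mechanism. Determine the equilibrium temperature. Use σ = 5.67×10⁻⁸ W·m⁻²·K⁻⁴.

T ≈ 566 K

At equilibrium, absorbed power = emitted power.
Absorbing cross-section = A = 0.01990 m²; emitting surface = A = 0.01990 m² (ratio 1).
αS·A_cross = εσ·A_surf·T⁴  ⇒  T⁴ = αS/(ε·1σ).
T⁴ = 0.260·11600/(0.52·1·5.67×10⁻⁸) = 1.023×10¹¹ K⁴.
T = (1.023×10¹¹)^(1/4).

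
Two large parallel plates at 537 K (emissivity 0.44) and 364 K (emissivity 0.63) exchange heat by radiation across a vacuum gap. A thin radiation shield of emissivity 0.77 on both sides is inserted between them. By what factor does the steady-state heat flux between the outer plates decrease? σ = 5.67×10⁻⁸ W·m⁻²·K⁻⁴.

factor ≈ 1.56

Without shield: q₀ = σΔ(T⁴)/(1/ε₁+1/ε₂−1) with denominator 2.860.
With shield the two gaps are in series; the resistances add: (1/ε₁+1/ε_s−1)+(1/ε_s+1/ε₂−1) = 2.571+1.886 = 4.457.
Heat-flux ratio q₀/q = 4.457/2.860.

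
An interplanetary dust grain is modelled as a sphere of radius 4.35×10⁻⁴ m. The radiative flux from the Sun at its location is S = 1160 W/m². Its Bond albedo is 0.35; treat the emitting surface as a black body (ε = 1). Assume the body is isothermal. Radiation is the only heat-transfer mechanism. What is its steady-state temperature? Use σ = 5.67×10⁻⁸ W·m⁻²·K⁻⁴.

T ≈ 240 K

At equilibrium, absorbed power = emitted power.
Absorbing cross-section = πr² = 5.945×10⁻⁷ m²; emitting surface = 4πr² = 2.378×10⁻⁶ m² (ratio 4).
(1−a)S·A_cross = εσ·A_surf·T⁴  ⇒  T⁴ = (1−a)S/(4σ).
T⁴ = 0.650·1160/(4·5.67×10⁻⁸) = 3.325×10⁹ K⁴.
T = (3.325×10⁹)^(1/4).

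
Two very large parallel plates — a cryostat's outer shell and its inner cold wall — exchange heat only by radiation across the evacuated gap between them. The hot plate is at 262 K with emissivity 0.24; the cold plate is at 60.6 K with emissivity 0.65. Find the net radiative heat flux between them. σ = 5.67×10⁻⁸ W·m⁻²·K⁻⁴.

For two infinite grey parallel plates, q = σ(T₁⁴ − T₂⁴)/(1/ε₁ + 1/ε₂ − 1).
T₁⁴ − T₂⁴ = 4.712×10⁹ − 1.349×10⁷ = 4.699×10⁹ K⁴.
1/ε₁ + 1/ε₂ − 1 = 4.167 + 1.538 − 1 = 4.705.
q = 5.67×10⁻⁸ × 4.699×10⁹ / 4.705.

q ≈ 56.6 W/m²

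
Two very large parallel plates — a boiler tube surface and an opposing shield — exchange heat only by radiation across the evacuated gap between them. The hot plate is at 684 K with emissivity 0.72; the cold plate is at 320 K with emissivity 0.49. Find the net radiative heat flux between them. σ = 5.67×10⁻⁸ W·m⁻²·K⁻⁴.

For two infinite grey parallel plates, q = σ(T₁⁴ − T₂⁴)/(1/ε₁ + 1/ε₂ − 1).
T₁⁴ − T₂⁴ = 2.189×10¹¹ − 1.049×10¹⁰ = 2.084×10¹¹ K⁴.
1/ε₁ + 1/ε₂ − 1 = 1.389 + 2.041 − 1 = 2.430.
q = 5.67×10⁻⁸ × 2.084×10¹¹ / 2.430.

q ≈ 4860 W/m²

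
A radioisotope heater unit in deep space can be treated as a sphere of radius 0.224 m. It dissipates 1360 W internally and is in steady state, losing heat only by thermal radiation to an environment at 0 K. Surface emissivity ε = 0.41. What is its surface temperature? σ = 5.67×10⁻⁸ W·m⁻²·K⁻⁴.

Steady state: internal power = radiated power, P = εσA T⁴.
Radiating area A = 4πr² = 0.6305 m².
T⁴ = P/(εσA) = 1360/(0.41·5.67×10⁻⁸·0.6305) = 9.278×10¹⁰ K⁴.
T = (9.278×10¹⁰)^(1/4).

T ≈ 552 K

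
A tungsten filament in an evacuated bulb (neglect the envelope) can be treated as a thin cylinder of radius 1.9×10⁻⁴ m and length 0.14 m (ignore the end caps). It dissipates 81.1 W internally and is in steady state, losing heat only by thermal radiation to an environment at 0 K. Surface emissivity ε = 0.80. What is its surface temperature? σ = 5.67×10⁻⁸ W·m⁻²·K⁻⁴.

T ≈ 1810 K

Steady state: internal power = radiated power, P = εσA T⁴.
Radiating area A = 2πrL = 1.671×10⁻⁴ m².
T⁴ = P/(εσA) = 81.1/(0.80·5.67×10⁻⁸·1.671×10⁻⁴) = 1.070×10¹³ K⁴.
T = (1.070×10¹³)^(1/4).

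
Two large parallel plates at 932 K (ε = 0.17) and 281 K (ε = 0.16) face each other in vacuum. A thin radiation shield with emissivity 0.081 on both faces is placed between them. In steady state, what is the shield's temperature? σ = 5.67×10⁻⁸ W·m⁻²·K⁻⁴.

T_s ≈ 787 K

In steady state the net flux on the hot side equals that on the cold side.
σ(T₁⁴−T_s⁴)/D₁ = σ(T_s⁴−T₂⁴)/D₂, with D₁ = 1/ε₁+1/ε_s−1 = 17.23, D₂ = 1/ε_s+1/ε₂−1 = 17.60.
Solve for T_s⁴: T_s⁴ = (D₂·T₁⁴ + D₁·T₂⁴)/(D₁+D₂) = 3.843×10¹¹ K⁴.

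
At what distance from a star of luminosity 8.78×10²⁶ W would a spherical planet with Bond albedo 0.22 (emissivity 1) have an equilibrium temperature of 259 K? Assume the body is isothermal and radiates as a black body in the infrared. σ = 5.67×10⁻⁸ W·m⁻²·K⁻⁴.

For an isothermal black-emitting sphere, (1−a)S·πr² = σ·4πr²·T⁴ ⇒ S = 4σT⁴/(1−a).
S = 4·5.67×10⁻⁸·(259)⁴/0.780 = 1308 W/m².
Flux falls as S = L/(4πd²), so d = √(L/(4πS)) = √(8.78×10²⁶/(4π·1308)).

d ≈ 2.31×10¹¹ m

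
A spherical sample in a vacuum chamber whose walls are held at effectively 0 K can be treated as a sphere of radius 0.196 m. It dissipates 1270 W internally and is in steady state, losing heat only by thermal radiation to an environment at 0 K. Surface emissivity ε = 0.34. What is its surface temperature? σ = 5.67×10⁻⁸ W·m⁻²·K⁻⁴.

T ≈ 608 K

Steady state: internal power = radiated power, P = εσA T⁴.
Radiating area A = 4πr² = 0.4827 m².
T⁴ = P/(εσA) = 1270/(0.34·5.67×10⁻⁸·0.4827) = 1.365×10¹¹ K⁴.
T = (1.365×10¹¹)^(1/4).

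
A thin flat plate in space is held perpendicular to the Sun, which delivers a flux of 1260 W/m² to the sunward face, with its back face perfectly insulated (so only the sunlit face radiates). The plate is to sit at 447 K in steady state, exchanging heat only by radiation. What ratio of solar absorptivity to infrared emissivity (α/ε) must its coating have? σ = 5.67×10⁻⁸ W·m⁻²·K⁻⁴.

Balance: αS·A = εσ·1A·T⁴ ⇒ α/ε = σT⁴/S.
α/ε = 5.67×10⁻⁸·(447)⁴/1260 = 5.67×10⁻⁸·3.992×10¹⁰/1260.

α/ε ≈ 1.80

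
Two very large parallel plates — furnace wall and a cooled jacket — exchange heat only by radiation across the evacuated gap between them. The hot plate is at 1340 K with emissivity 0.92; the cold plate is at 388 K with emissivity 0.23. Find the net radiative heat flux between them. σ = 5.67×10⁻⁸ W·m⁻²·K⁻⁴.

For two infinite grey parallel plates, q = σ(T₁⁴ − T₂⁴)/(1/ε₁ + 1/ε₂ − 1).
T₁⁴ − T₂⁴ = 3.224×10¹² − 2.266×10¹⁰ = 3.202×10¹² K⁴.
1/ε₁ + 1/ε₂ − 1 = 1.087 + 4.348 − 1 = 4.435.
q = 5.67×10⁻⁸ × 3.202×10¹² / 4.435.

q ≈ 40900 W/m²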